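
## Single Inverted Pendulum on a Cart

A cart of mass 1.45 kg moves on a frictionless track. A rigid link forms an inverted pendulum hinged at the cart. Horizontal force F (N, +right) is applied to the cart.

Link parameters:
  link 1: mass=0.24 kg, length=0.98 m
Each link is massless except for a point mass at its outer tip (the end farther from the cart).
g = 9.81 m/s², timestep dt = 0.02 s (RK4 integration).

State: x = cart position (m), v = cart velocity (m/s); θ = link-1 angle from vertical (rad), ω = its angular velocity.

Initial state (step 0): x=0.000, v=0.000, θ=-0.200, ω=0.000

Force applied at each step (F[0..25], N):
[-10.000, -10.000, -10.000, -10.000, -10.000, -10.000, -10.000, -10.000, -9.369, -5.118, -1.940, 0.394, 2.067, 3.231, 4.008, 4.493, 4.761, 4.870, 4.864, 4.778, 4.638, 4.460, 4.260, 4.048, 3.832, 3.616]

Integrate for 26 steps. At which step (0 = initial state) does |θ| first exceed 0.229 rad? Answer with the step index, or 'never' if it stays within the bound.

Answer: never

Derivation:
apply F[0]=-10.000 → step 1: x=-0.001, v=-0.131, θ=-0.199, ω=0.091
apply F[1]=-10.000 → step 2: x=-0.005, v=-0.262, θ=-0.196, ω=0.183
apply F[2]=-10.000 → step 3: x=-0.012, v=-0.393, θ=-0.192, ω=0.275
apply F[3]=-10.000 → step 4: x=-0.021, v=-0.524, θ=-0.185, ω=0.369
apply F[4]=-10.000 → step 5: x=-0.033, v=-0.655, θ=-0.177, ω=0.465
apply F[5]=-10.000 → step 6: x=-0.047, v=-0.787, θ=-0.167, ω=0.563
apply F[6]=-10.000 → step 7: x=-0.064, v=-0.920, θ=-0.154, ω=0.665
apply F[7]=-10.000 → step 8: x=-0.084, v=-1.053, θ=-0.140, ω=0.770
apply F[8]=-9.369 → step 9: x=-0.106, v=-1.178, θ=-0.124, ω=0.870
apply F[9]=-5.118 → step 10: x=-0.130, v=-1.245, θ=-0.106, ω=0.915
apply F[10]=-1.940 → step 11: x=-0.156, v=-1.269, θ=-0.088, ω=0.920
apply F[11]=+0.394 → step 12: x=-0.181, v=-1.261, θ=-0.069, ω=0.896
apply F[12]=+2.067 → step 13: x=-0.206, v=-1.231, θ=-0.052, ω=0.853
apply F[13]=+3.231 → step 14: x=-0.230, v=-1.185, θ=-0.035, ω=0.798
apply F[14]=+4.008 → step 15: x=-0.253, v=-1.129, θ=-0.020, ω=0.735
apply F[15]=+4.493 → step 16: x=-0.275, v=-1.066, θ=-0.006, ω=0.668
apply F[16]=+4.761 → step 17: x=-0.296, v=-1.001, θ=0.007, ω=0.602
apply F[17]=+4.870 → step 18: x=-0.315, v=-0.934, θ=0.018, ω=0.536
apply F[18]=+4.864 → step 19: x=-0.333, v=-0.867, θ=0.028, ω=0.473
apply F[19]=+4.778 → step 20: x=-0.350, v=-0.803, θ=0.037, ω=0.413
apply F[20]=+4.638 → step 21: x=-0.365, v=-0.740, θ=0.045, ω=0.358
apply F[21]=+4.460 → step 22: x=-0.379, v=-0.680, θ=0.051, ω=0.306
apply F[22]=+4.260 → step 23: x=-0.392, v=-0.623, θ=0.057, ω=0.259
apply F[23]=+4.048 → step 24: x=-0.404, v=-0.569, θ=0.062, ω=0.216
apply F[24]=+3.832 → step 25: x=-0.415, v=-0.518, θ=0.066, ω=0.177
apply F[25]=+3.616 → step 26: x=-0.425, v=-0.471, θ=0.069, ω=0.142
max |θ| = 0.200 ≤ 0.229 over all 27 states.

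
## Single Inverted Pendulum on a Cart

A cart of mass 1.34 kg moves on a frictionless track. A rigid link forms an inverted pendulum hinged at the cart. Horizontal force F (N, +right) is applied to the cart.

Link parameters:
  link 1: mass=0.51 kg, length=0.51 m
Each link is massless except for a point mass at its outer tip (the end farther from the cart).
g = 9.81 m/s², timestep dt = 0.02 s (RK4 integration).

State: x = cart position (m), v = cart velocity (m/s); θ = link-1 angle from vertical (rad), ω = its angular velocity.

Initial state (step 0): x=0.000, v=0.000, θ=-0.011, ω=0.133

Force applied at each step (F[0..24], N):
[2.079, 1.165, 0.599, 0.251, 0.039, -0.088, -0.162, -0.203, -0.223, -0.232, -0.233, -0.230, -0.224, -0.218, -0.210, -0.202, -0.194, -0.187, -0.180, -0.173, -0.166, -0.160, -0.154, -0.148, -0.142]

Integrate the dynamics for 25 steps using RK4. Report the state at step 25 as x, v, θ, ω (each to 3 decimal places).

apply F[0]=+2.079 → step 1: x=0.000, v=0.032, θ=-0.009, ω=0.067
apply F[1]=+1.165 → step 2: x=0.001, v=0.050, θ=-0.008, ω=0.028
apply F[2]=+0.599 → step 3: x=0.002, v=0.059, θ=-0.008, ω=0.007
apply F[3]=+0.251 → step 4: x=0.003, v=0.064, θ=-0.008, ω=-0.005
apply F[4]=+0.039 → step 5: x=0.005, v=0.065, θ=-0.008, ω=-0.010
apply F[5]=-0.088 → step 6: x=0.006, v=0.064, θ=-0.008, ω=-0.012
apply F[6]=-0.162 → step 7: x=0.007, v=0.062, θ=-0.008, ω=-0.011
apply F[7]=-0.203 → step 8: x=0.009, v=0.060, θ=-0.008, ω=-0.010
apply F[8]=-0.223 → step 9: x=0.010, v=0.057, θ=-0.009, ω=-0.008
apply F[9]=-0.232 → step 10: x=0.011, v=0.054, θ=-0.009, ω=-0.006
apply F[10]=-0.233 → step 11: x=0.012, v=0.052, θ=-0.009, ω=-0.004
apply F[11]=-0.230 → step 12: x=0.013, v=0.049, θ=-0.009, ω=-0.002
apply F[12]=-0.224 → step 13: x=0.014, v=0.046, θ=-0.009, ω=0.000
apply F[13]=-0.218 → step 14: x=0.015, v=0.044, θ=-0.009, ω=0.002
apply F[14]=-0.210 → step 15: x=0.016, v=0.041, θ=-0.009, ω=0.003
apply F[15]=-0.202 → step 16: x=0.016, v=0.039, θ=-0.009, ω=0.004
apply F[16]=-0.194 → step 17: x=0.017, v=0.036, θ=-0.009, ω=0.006
apply F[17]=-0.187 → step 18: x=0.018, v=0.034, θ=-0.009, ω=0.006
apply F[18]=-0.180 → step 19: x=0.018, v=0.032, θ=-0.008, ω=0.007
apply F[19]=-0.173 → step 20: x=0.019, v=0.030, θ=-0.008, ω=0.008
apply F[20]=-0.166 → step 21: x=0.020, v=0.028, θ=-0.008, ω=0.008
apply F[21]=-0.160 → step 22: x=0.020, v=0.027, θ=-0.008, ω=0.009
apply F[22]=-0.154 → step 23: x=0.021, v=0.025, θ=-0.008, ω=0.009
apply F[23]=-0.148 → step 24: x=0.021, v=0.023, θ=-0.008, ω=0.009
apply F[24]=-0.142 → step 25: x=0.022, v=0.022, θ=-0.007, ω=0.009

Answer: x=0.022, v=0.022, θ=-0.007, ω=0.009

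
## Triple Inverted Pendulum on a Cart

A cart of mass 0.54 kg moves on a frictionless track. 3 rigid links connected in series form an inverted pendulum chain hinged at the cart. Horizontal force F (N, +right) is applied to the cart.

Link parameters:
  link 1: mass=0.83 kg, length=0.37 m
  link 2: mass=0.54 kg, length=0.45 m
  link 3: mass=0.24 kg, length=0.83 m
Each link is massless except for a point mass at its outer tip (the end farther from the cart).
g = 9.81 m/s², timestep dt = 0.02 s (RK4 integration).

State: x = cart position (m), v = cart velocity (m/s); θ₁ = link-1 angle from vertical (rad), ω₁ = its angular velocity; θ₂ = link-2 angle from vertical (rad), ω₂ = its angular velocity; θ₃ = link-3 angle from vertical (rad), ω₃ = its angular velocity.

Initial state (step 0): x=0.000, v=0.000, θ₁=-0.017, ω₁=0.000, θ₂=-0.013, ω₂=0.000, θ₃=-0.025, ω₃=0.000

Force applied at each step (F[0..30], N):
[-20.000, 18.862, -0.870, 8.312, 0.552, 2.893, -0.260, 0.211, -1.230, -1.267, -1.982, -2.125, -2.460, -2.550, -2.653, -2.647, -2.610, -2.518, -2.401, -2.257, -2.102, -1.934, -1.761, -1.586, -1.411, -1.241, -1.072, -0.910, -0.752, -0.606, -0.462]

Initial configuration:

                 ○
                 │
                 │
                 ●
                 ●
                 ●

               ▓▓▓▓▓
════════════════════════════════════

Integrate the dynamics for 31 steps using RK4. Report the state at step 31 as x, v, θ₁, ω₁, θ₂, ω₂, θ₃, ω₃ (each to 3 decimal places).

apply F[0]=-20.000 → step 1: x=-0.007, v=-0.734, θ₁=0.003, ω₁=1.980, θ₂=-0.013, ω₂=0.001, θ₃=-0.025, ω₃=-0.004
apply F[1]=+18.862 → step 2: x=-0.015, v=-0.046, θ₁=0.024, ω₁=0.143, θ₂=-0.013, ω₂=-0.022, θ₃=-0.025, ω₃=-0.008
apply F[2]=-0.870 → step 3: x=-0.016, v=-0.093, θ₁=0.028, ω₁=0.303, θ₂=-0.014, ω₂=-0.053, θ₃=-0.025, ω₃=-0.012
apply F[3]=+8.312 → step 4: x=-0.015, v=0.197, θ₁=0.027, ω₁=-0.444, θ₂=-0.015, ω₂=-0.089, θ₃=-0.026, ω₃=-0.016
apply F[4]=+0.552 → step 5: x=-0.011, v=0.205, θ₁=0.018, ω₁=-0.432, θ₂=-0.017, ω₂=-0.120, θ₃=-0.026, ω₃=-0.019
apply F[5]=+2.893 → step 6: x=-0.006, v=0.304, θ₁=0.007, ω₁=-0.679, θ₂=-0.020, ω₂=-0.145, θ₃=-0.026, ω₃=-0.022
apply F[6]=-0.260 → step 7: x=-0.000, v=0.295, θ₁=-0.006, ω₁=-0.641, θ₂=-0.023, ω₂=-0.162, θ₃=-0.027, ω₃=-0.024
apply F[7]=+0.211 → step 8: x=0.006, v=0.310, θ₁=-0.019, ω₁=-0.682, θ₂=-0.027, ω₂=-0.172, θ₃=-0.027, ω₃=-0.024
apply F[8]=-1.230 → step 9: x=0.012, v=0.279, θ₁=-0.032, ω₁=-0.612, θ₂=-0.030, ω₂=-0.174, θ₃=-0.028, ω₃=-0.024
apply F[9]=-1.267 → step 10: x=0.017, v=0.254, θ₁=-0.044, ω₁=-0.568, θ₂=-0.033, ω₂=-0.169, θ₃=-0.028, ω₃=-0.023
apply F[10]=-1.982 → step 11: x=0.021, v=0.209, θ₁=-0.054, ω₁=-0.481, θ₂=-0.037, ω₂=-0.159, θ₃=-0.029, ω₃=-0.021
apply F[11]=-2.125 → step 12: x=0.025, v=0.165, θ₁=-0.063, ω₁=-0.403, θ₂=-0.040, ω₂=-0.143, θ₃=-0.029, ω₃=-0.017
apply F[12]=-2.460 → step 13: x=0.028, v=0.114, θ₁=-0.070, ω₁=-0.312, θ₂=-0.042, ω₂=-0.123, θ₃=-0.029, ω₃=-0.013
apply F[13]=-2.550 → step 14: x=0.030, v=0.062, θ₁=-0.076, ω₁=-0.228, θ₂=-0.045, ω₂=-0.101, θ₃=-0.030, ω₃=-0.009
apply F[14]=-2.653 → step 15: x=0.030, v=0.010, θ₁=-0.079, ω₁=-0.145, θ₂=-0.046, ω₂=-0.076, θ₃=-0.030, ω₃=-0.003
apply F[15]=-2.647 → step 16: x=0.030, v=-0.040, θ₁=-0.082, ω₁=-0.069, θ₂=-0.048, ω₂=-0.051, θ₃=-0.030, ω₃=0.003
apply F[16]=-2.610 → step 17: x=0.029, v=-0.088, θ₁=-0.082, ω₁=-0.000, θ₂=-0.048, ω₂=-0.026, θ₃=-0.030, ω₃=0.009
apply F[17]=-2.518 → step 18: x=0.027, v=-0.133, θ₁=-0.082, ω₁=0.060, θ₂=-0.049, ω₂=-0.001, θ₃=-0.029, ω₃=0.016
apply F[18]=-2.401 → step 19: x=0.024, v=-0.174, θ₁=-0.080, ω₁=0.112, θ₂=-0.048, ω₂=0.023, θ₃=-0.029, ω₃=0.023
apply F[19]=-2.257 → step 20: x=0.020, v=-0.211, θ₁=-0.077, ω₁=0.155, θ₂=-0.048, ω₂=0.045, θ₃=-0.028, ω₃=0.029
apply F[20]=-2.102 → step 21: x=0.015, v=-0.244, θ₁=-0.074, ω₁=0.190, θ₂=-0.047, ω₂=0.066, θ₃=-0.028, ω₃=0.036
apply F[21]=-1.934 → step 22: x=0.010, v=-0.274, θ₁=-0.070, ω₁=0.219, θ₂=-0.045, ω₂=0.084, θ₃=-0.027, ω₃=0.042
apply F[22]=-1.761 → step 23: x=0.004, v=-0.299, θ₁=-0.065, ω₁=0.240, θ₂=-0.043, ω₂=0.100, θ₃=-0.026, ω₃=0.048
apply F[23]=-1.586 → step 24: x=-0.002, v=-0.321, θ₁=-0.060, ω₁=0.256, θ₂=-0.041, ω₂=0.114, θ₃=-0.025, ω₃=0.054
apply F[24]=-1.411 → step 25: x=-0.008, v=-0.340, θ₁=-0.055, ω₁=0.267, θ₂=-0.039, ω₂=0.126, θ₃=-0.024, ω₃=0.059
apply F[25]=-1.241 → step 26: x=-0.015, v=-0.355, θ₁=-0.050, ω₁=0.274, θ₂=-0.036, ω₂=0.136, θ₃=-0.023, ω₃=0.064
apply F[26]=-1.072 → step 27: x=-0.023, v=-0.368, θ₁=-0.044, ω₁=0.276, θ₂=-0.033, ω₂=0.144, θ₃=-0.021, ω₃=0.068
apply F[27]=-0.910 → step 28: x=-0.030, v=-0.377, θ₁=-0.039, ω₁=0.275, θ₂=-0.030, ω₂=0.150, θ₃=-0.020, ω₃=0.072
apply F[28]=-0.752 → step 29: x=-0.038, v=-0.384, θ₁=-0.033, ω₁=0.271, θ₂=-0.027, ω₂=0.154, θ₃=-0.019, ω₃=0.075
apply F[29]=-0.606 → step 30: x=-0.045, v=-0.389, θ₁=-0.028, ω₁=0.265, θ₂=-0.024, ω₂=0.156, θ₃=-0.017, ω₃=0.078
apply F[30]=-0.462 → step 31: x=-0.053, v=-0.391, θ₁=-0.023, ω₁=0.257, θ₂=-0.021, ω₂=0.157, θ₃=-0.015, ω₃=0.080

Answer: x=-0.053, v=-0.391, θ₁=-0.023, ω₁=0.257, θ₂=-0.021, ω₂=0.157, θ₃=-0.015, ω₃=0.080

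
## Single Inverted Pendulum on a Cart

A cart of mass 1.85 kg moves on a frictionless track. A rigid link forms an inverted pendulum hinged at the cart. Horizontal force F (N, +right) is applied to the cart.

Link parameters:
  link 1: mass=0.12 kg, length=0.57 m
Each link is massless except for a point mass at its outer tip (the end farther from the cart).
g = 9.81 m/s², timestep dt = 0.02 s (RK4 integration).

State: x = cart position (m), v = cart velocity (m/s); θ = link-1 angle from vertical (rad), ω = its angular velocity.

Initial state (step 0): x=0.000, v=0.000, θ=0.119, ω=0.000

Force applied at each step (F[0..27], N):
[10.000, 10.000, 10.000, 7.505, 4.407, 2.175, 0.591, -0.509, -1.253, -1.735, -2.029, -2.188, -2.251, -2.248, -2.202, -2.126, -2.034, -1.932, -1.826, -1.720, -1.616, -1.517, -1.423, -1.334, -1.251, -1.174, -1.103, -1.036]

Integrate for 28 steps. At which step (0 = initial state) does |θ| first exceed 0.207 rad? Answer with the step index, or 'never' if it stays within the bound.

Answer: never

Derivation:
apply F[0]=+10.000 → step 1: x=0.001, v=0.107, θ=0.118, ω=-0.145
apply F[1]=+10.000 → step 2: x=0.004, v=0.213, θ=0.113, ω=-0.291
apply F[2]=+10.000 → step 3: x=0.010, v=0.320, θ=0.106, ω=-0.439
apply F[3]=+7.505 → step 4: x=0.017, v=0.400, θ=0.096, ω=-0.544
apply F[4]=+4.407 → step 5: x=0.025, v=0.446, θ=0.085, ω=-0.594
apply F[5]=+2.175 → step 6: x=0.034, v=0.469, θ=0.073, ω=-0.606
apply F[6]=+0.591 → step 7: x=0.044, v=0.474, θ=0.061, ω=-0.593
apply F[7]=-0.509 → step 8: x=0.053, v=0.468, θ=0.049, ω=-0.563
apply F[8]=-1.253 → step 9: x=0.062, v=0.454, θ=0.038, ω=-0.523
apply F[9]=-1.735 → step 10: x=0.071, v=0.435, θ=0.028, ω=-0.478
apply F[10]=-2.029 → step 11: x=0.080, v=0.412, θ=0.019, ω=-0.431
apply F[11]=-2.188 → step 12: x=0.088, v=0.389, θ=0.011, ω=-0.384
apply F[12]=-2.251 → step 13: x=0.095, v=0.364, θ=0.004, ω=-0.339
apply F[13]=-2.248 → step 14: x=0.102, v=0.340, θ=-0.003, ω=-0.296
apply F[14]=-2.202 → step 15: x=0.109, v=0.316, θ=-0.008, ω=-0.256
apply F[15]=-2.126 → step 16: x=0.115, v=0.293, θ=-0.013, ω=-0.220
apply F[16]=-2.034 → step 17: x=0.121, v=0.271, θ=-0.017, ω=-0.187
apply F[17]=-1.932 → step 18: x=0.126, v=0.251, θ=-0.020, ω=-0.157
apply F[18]=-1.826 → step 19: x=0.131, v=0.231, θ=-0.023, ω=-0.130
apply F[19]=-1.720 → step 20: x=0.135, v=0.213, θ=-0.025, ω=-0.106
apply F[20]=-1.616 → step 21: x=0.139, v=0.196, θ=-0.027, ω=-0.085
apply F[21]=-1.517 → step 22: x=0.143, v=0.180, θ=-0.029, ω=-0.067
apply F[22]=-1.423 → step 23: x=0.146, v=0.165, θ=-0.030, ω=-0.051
apply F[23]=-1.334 → step 24: x=0.150, v=0.151, θ=-0.031, ω=-0.037
apply F[24]=-1.251 → step 25: x=0.153, v=0.138, θ=-0.032, ω=-0.025
apply F[25]=-1.174 → step 26: x=0.155, v=0.125, θ=-0.032, ω=-0.014
apply F[26]=-1.103 → step 27: x=0.158, v=0.114, θ=-0.032, ω=-0.005
apply F[27]=-1.036 → step 28: x=0.160, v=0.103, θ=-0.032, ω=0.003
max |θ| = 0.119 ≤ 0.207 over all 29 states.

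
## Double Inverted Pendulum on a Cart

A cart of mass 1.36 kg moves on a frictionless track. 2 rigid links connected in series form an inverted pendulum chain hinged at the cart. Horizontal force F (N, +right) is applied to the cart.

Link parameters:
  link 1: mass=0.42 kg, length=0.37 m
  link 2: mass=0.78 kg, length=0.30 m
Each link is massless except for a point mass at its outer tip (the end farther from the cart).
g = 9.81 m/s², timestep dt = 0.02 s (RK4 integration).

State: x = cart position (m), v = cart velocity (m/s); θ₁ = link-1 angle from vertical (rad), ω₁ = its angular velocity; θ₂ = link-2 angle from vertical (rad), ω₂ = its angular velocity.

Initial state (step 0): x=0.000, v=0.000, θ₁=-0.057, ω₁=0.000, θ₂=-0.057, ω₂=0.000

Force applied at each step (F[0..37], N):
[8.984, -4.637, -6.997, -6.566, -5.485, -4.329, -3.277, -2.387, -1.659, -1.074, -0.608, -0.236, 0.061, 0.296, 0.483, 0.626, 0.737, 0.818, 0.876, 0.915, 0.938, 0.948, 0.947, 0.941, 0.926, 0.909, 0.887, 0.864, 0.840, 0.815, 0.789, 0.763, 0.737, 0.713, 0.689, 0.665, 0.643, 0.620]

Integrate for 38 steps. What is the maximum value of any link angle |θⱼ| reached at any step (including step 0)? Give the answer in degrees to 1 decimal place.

apply F[0]=+8.984 → step 1: x=0.001, v=0.142, θ₁=-0.061, ω₁=-0.415, θ₂=-0.057, ω₂=0.002
apply F[1]=-4.637 → step 2: x=0.004, v=0.085, θ₁=-0.068, ω₁=-0.304, θ₂=-0.057, ω₂=0.018
apply F[2]=-6.997 → step 3: x=0.004, v=-0.005, θ₁=-0.072, ω₁=-0.112, θ₂=-0.056, ω₂=0.045
apply F[3]=-6.566 → step 4: x=0.004, v=-0.089, θ₁=-0.073, ω₁=0.057, θ₂=-0.055, ω₂=0.078
apply F[4]=-5.485 → step 5: x=0.001, v=-0.157, θ₁=-0.071, ω₁=0.184, θ₂=-0.053, ω₂=0.112
apply F[5]=-4.329 → step 6: x=-0.003, v=-0.209, θ₁=-0.066, ω₁=0.271, θ₂=-0.051, ω₂=0.144
apply F[6]=-3.277 → step 7: x=-0.007, v=-0.246, θ₁=-0.060, ω₁=0.323, θ₂=-0.047, ω₂=0.170
apply F[7]=-2.387 → step 8: x=-0.012, v=-0.271, θ₁=-0.053, ω₁=0.351, θ₂=-0.044, ω₂=0.191
apply F[8]=-1.659 → step 9: x=-0.018, v=-0.287, θ₁=-0.046, ω₁=0.359, θ₂=-0.040, ω₂=0.206
apply F[9]=-1.074 → step 10: x=-0.024, v=-0.295, θ₁=-0.039, ω₁=0.354, θ₂=-0.036, ω₂=0.216
apply F[10]=-0.608 → step 11: x=-0.030, v=-0.298, θ₁=-0.032, ω₁=0.340, θ₂=-0.031, ω₂=0.220
apply F[11]=-0.236 → step 12: x=-0.036, v=-0.297, θ₁=-0.026, ω₁=0.321, θ₂=-0.027, ω₂=0.220
apply F[12]=+0.061 → step 13: x=-0.041, v=-0.292, θ₁=-0.019, ω₁=0.298, θ₂=-0.022, ω₂=0.216
apply F[13]=+0.296 → step 14: x=-0.047, v=-0.285, θ₁=-0.014, ω₁=0.273, θ₂=-0.018, ω₂=0.209
apply F[14]=+0.483 → step 15: x=-0.053, v=-0.276, θ₁=-0.009, ω₁=0.248, θ₂=-0.014, ω₂=0.200
apply F[15]=+0.626 → step 16: x=-0.058, v=-0.265, θ₁=-0.004, ω₁=0.223, θ₂=-0.010, ω₂=0.189
apply F[16]=+0.737 → step 17: x=-0.063, v=-0.254, θ₁=0.000, ω₁=0.198, θ₂=-0.007, ω₂=0.177
apply F[17]=+0.818 → step 18: x=-0.068, v=-0.243, θ₁=0.004, ω₁=0.175, θ₂=-0.003, ω₂=0.164
apply F[18]=+0.876 → step 19: x=-0.073, v=-0.231, θ₁=0.007, ω₁=0.153, θ₂=0.000, ω₂=0.150
apply F[19]=+0.915 → step 20: x=-0.078, v=-0.219, θ₁=0.010, ω₁=0.132, θ₂=0.003, ω₂=0.137
apply F[20]=+0.938 → step 21: x=-0.082, v=-0.207, θ₁=0.013, ω₁=0.113, θ₂=0.005, ω₂=0.123
apply F[21]=+0.948 → step 22: x=-0.086, v=-0.195, θ₁=0.015, ω₁=0.096, θ₂=0.008, ω₂=0.110
apply F[22]=+0.947 → step 23: x=-0.090, v=-0.184, θ₁=0.016, ω₁=0.081, θ₂=0.010, ω₂=0.098
apply F[23]=+0.941 → step 24: x=-0.093, v=-0.173, θ₁=0.018, ω₁=0.067, θ₂=0.012, ω₂=0.086
apply F[24]=+0.926 → step 25: x=-0.097, v=-0.163, θ₁=0.019, ω₁=0.054, θ₂=0.013, ω₂=0.075
apply F[25]=+0.909 → step 26: x=-0.100, v=-0.153, θ₁=0.020, ω₁=0.043, θ₂=0.015, ω₂=0.064
apply F[26]=+0.887 → step 27: x=-0.103, v=-0.143, θ₁=0.021, ω₁=0.034, θ₂=0.016, ω₂=0.055
apply F[27]=+0.864 → step 28: x=-0.105, v=-0.134, θ₁=0.021, ω₁=0.025, θ₂=0.017, ω₂=0.046
apply F[28]=+0.840 → step 29: x=-0.108, v=-0.126, θ₁=0.022, ω₁=0.018, θ₂=0.018, ω₂=0.038
apply F[29]=+0.815 → step 30: x=-0.111, v=-0.118, θ₁=0.022, ω₁=0.011, θ₂=0.018, ω₂=0.030
apply F[30]=+0.789 → step 31: x=-0.113, v=-0.110, θ₁=0.022, ω₁=0.005, θ₂=0.019, ω₂=0.024
apply F[31]=+0.763 → step 32: x=-0.115, v=-0.102, θ₁=0.022, ω₁=0.001, θ₂=0.019, ω₂=0.018
apply F[32]=+0.737 → step 33: x=-0.117, v=-0.095, θ₁=0.022, ω₁=-0.004, θ₂=0.020, ω₂=0.012
apply F[33]=+0.713 → step 34: x=-0.119, v=-0.089, θ₁=0.022, ω₁=-0.007, θ₂=0.020, ω₂=0.008
apply F[34]=+0.689 → step 35: x=-0.120, v=-0.083, θ₁=0.022, ω₁=-0.010, θ₂=0.020, ω₂=0.003
apply F[35]=+0.665 → step 36: x=-0.122, v=-0.077, θ₁=0.022, ω₁=-0.013, θ₂=0.020, ω₂=-0.000
apply F[36]=+0.643 → step 37: x=-0.124, v=-0.071, θ₁=0.022, ω₁=-0.015, θ₂=0.020, ω₂=-0.004
apply F[37]=+0.620 → step 38: x=-0.125, v=-0.065, θ₁=0.021, ω₁=-0.017, θ₂=0.020, ω₂=-0.006
Max |angle| over trajectory = 0.073 rad = 4.2°.

Answer: 4.2°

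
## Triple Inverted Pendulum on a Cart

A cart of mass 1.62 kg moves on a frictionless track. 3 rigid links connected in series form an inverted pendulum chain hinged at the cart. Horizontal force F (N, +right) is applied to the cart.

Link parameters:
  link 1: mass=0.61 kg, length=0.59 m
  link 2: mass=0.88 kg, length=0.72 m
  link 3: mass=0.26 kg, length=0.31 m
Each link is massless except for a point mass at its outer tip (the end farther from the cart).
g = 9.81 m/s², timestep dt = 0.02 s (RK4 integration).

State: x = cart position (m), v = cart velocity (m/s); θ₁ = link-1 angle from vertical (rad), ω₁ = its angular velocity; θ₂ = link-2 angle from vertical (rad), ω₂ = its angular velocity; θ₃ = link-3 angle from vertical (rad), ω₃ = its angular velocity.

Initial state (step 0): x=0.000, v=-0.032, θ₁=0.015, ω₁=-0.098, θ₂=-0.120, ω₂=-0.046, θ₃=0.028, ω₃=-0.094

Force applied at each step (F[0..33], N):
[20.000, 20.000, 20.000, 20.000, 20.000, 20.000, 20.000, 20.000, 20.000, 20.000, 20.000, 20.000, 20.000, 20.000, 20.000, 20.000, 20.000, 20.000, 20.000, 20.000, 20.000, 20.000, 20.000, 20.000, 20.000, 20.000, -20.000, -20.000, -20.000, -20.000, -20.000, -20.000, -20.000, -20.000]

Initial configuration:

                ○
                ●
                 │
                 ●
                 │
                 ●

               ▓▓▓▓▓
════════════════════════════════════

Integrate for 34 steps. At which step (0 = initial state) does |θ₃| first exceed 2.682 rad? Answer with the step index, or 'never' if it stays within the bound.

Answer: never

Derivation:
apply F[0]=+20.000 → step 1: x=0.002, v=0.212, θ₁=0.010, ω₁=-0.428, θ₂=-0.122, ω₂=-0.159, θ₃=0.027, ω₃=0.023
apply F[1]=+20.000 → step 2: x=0.009, v=0.458, θ₁=-0.002, ω₁=-0.769, θ₂=-0.126, ω₂=-0.265, θ₃=0.029, ω₃=0.139
apply F[2]=+20.000 → step 3: x=0.020, v=0.707, θ₁=-0.021, ω₁=-1.129, θ₂=-0.133, ω₂=-0.359, θ₃=0.033, ω₃=0.255
apply F[3]=+20.000 → step 4: x=0.037, v=0.960, θ₁=-0.048, ω₁=-1.517, θ₂=-0.141, ω₂=-0.436, θ₃=0.039, ω₃=0.369
apply F[4]=+20.000 → step 5: x=0.059, v=1.216, θ₁=-0.082, ω₁=-1.937, θ₂=-0.150, ω₂=-0.492, θ₃=0.048, ω₃=0.476
apply F[5]=+20.000 → step 6: x=0.085, v=1.475, θ₁=-0.125, ω₁=-2.389, θ₂=-0.160, ω₂=-0.523, θ₃=0.058, ω₃=0.568
apply F[6]=+20.000 → step 7: x=0.118, v=1.733, θ₁=-0.178, ω₁=-2.868, θ₂=-0.171, ω₂=-0.534, θ₃=0.070, ω₃=0.632
apply F[7]=+20.000 → step 8: x=0.155, v=1.985, θ₁=-0.240, ω₁=-3.355, θ₂=-0.181, ω₂=-0.534, θ₃=0.083, ω₃=0.653
apply F[8]=+20.000 → step 9: x=0.197, v=2.223, θ₁=-0.312, ω₁=-3.824, θ₂=-0.192, ω₂=-0.542, θ₃=0.096, ω₃=0.616
apply F[9]=+20.000 → step 10: x=0.244, v=2.439, θ₁=-0.393, ω₁=-4.242, θ₂=-0.203, ω₂=-0.583, θ₃=0.107, ω₃=0.516
apply F[10]=+20.000 → step 11: x=0.294, v=2.630, θ₁=-0.481, ω₁=-4.589, θ₂=-0.216, ω₂=-0.679, θ₃=0.116, ω₃=0.357
apply F[11]=+20.000 → step 12: x=0.349, v=2.793, θ₁=-0.576, ω₁=-4.856, θ₂=-0.231, ω₂=-0.843, θ₃=0.121, ω₃=0.151
apply F[12]=+20.000 → step 13: x=0.406, v=2.932, θ₁=-0.675, ω₁=-5.050, θ₂=-0.250, ω₂=-1.078, θ₃=0.122, ω₃=-0.087
apply F[13]=+20.000 → step 14: x=0.466, v=3.049, θ₁=-0.777, ω₁=-5.182, θ₂=-0.274, ω₂=-1.377, θ₃=0.118, ω₃=-0.347
apply F[14]=+20.000 → step 15: x=0.528, v=3.148, θ₁=-0.882, ω₁=-5.265, θ₂=-0.305, ω₂=-1.733, θ₃=0.108, ω₃=-0.624
apply F[15]=+20.000 → step 16: x=0.592, v=3.231, θ₁=-0.988, ω₁=-5.306, θ₂=-0.344, ω₂=-2.137, θ₃=0.092, ω₃=-0.918
apply F[16]=+20.000 → step 17: x=0.657, v=3.300, θ₁=-1.094, ω₁=-5.308, θ₂=-0.391, ω₂=-2.583, θ₃=0.071, ω₃=-1.234
apply F[17]=+20.000 → step 18: x=0.723, v=3.357, θ₁=-1.200, ω₁=-5.269, θ₂=-0.448, ω₂=-3.063, θ₃=0.043, ω₃=-1.581
apply F[18]=+20.000 → step 19: x=0.791, v=3.403, θ₁=-1.304, ω₁=-5.184, θ₂=-0.514, ω₂=-3.571, θ₃=0.007, ω₃=-1.971
apply F[19]=+20.000 → step 20: x=0.859, v=3.439, θ₁=-1.407, ω₁=-5.045, θ₂=-0.591, ω₂=-4.102, θ₃=-0.036, ω₃=-2.418
apply F[20]=+20.000 → step 21: x=0.929, v=3.466, θ₁=-1.506, ω₁=-4.843, θ₂=-0.678, ω₂=-4.650, θ₃=-0.090, ω₃=-2.941
apply F[21]=+20.000 → step 22: x=0.998, v=3.484, θ₁=-1.600, ω₁=-4.568, θ₂=-0.777, ω₂=-5.209, θ₃=-0.155, ω₃=-3.562
apply F[22]=+20.000 → step 23: x=1.068, v=3.493, θ₁=-1.688, ω₁=-4.211, θ₂=-0.886, ω₂=-5.773, θ₃=-0.233, ω₃=-4.306
apply F[23]=+20.000 → step 24: x=1.138, v=3.489, θ₁=-1.768, ω₁=-3.768, θ₂=-1.008, ω₂=-6.337, θ₃=-0.328, ω₃=-5.200
apply F[24]=+20.000 → step 25: x=1.207, v=3.467, θ₁=-1.838, ω₁=-3.243, θ₂=-1.140, ω₂=-6.895, θ₃=-0.442, ω₃=-6.281
apply F[25]=+20.000 → step 26: x=1.276, v=3.416, θ₁=-1.897, ω₁=-2.651, θ₂=-1.283, ω₂=-7.438, θ₃=-0.581, ω₃=-7.585
apply F[26]=-20.000 → step 27: x=1.341, v=3.017, θ₁=-1.948, ω₁=-2.491, θ₂=-1.434, ω₂=-7.589, θ₃=-0.743, ω₃=-8.707
apply F[27]=-20.000 → step 28: x=1.397, v=2.580, θ₁=-1.997, ω₁=-2.410, θ₂=-1.587, ω₂=-7.724, θ₃=-0.930, ω₃=-9.959
apply F[28]=-20.000 → step 29: x=1.443, v=2.099, θ₁=-2.046, ω₁=-2.453, θ₂=-1.742, ω₂=-7.819, θ₃=-1.142, ω₃=-11.325
apply F[29]=-20.000 → step 30: x=1.480, v=1.565, θ₁=-2.096, ω₁=-2.677, θ₂=-1.899, ω₂=-7.845, θ₃=-1.383, ω₃=-12.751
apply F[30]=-20.000 → step 31: x=1.506, v=0.976, θ₁=-2.154, ω₁=-3.144, θ₂=-2.055, ω₂=-7.782, θ₃=-1.652, ω₃=-14.126
apply F[31]=-20.000 → step 32: x=1.519, v=0.328, θ₁=-2.224, ω₁=-3.905, θ₂=-2.210, ω₂=-7.633, θ₃=-1.947, ω₃=-15.282
apply F[32]=-20.000 → step 33: x=1.518, v=-0.383, θ₁=-2.313, ω₁=-4.992, θ₂=-2.360, ω₂=-7.432, θ₃=-2.260, ω₃=-16.005
apply F[33]=-20.000 → step 34: x=1.503, v=-1.164, θ₁=-2.426, ω₁=-6.408, θ₂=-2.507, ω₂=-7.230, θ₃=-2.582, ω₃=-16.053
max |θ₃| = 2.582 ≤ 2.682 over all 35 states.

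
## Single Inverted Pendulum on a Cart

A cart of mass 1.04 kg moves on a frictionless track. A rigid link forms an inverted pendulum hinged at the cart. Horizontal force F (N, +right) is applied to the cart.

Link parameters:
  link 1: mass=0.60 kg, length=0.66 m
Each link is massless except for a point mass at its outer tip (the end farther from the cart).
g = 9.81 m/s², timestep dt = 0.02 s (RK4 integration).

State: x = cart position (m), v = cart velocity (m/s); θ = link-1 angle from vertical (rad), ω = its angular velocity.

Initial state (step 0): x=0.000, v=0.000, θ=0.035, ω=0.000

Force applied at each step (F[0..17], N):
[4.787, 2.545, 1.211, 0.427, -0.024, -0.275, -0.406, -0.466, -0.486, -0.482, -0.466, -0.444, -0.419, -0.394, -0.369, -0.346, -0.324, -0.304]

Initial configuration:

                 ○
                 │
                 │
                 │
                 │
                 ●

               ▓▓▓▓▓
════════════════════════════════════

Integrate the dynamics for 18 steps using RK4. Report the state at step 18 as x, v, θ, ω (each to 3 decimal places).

Answer: x=0.038, v=0.052, θ=-0.006, ω=-0.027

Derivation:
apply F[0]=+4.787 → step 1: x=0.001, v=0.088, θ=0.034, ω=-0.123
apply F[1]=+2.545 → step 2: x=0.003, v=0.133, θ=0.031, ω=-0.182
apply F[2]=+1.211 → step 3: x=0.006, v=0.153, θ=0.027, ω=-0.204
apply F[3]=+0.427 → step 4: x=0.009, v=0.159, θ=0.023, ω=-0.205
apply F[4]=-0.024 → step 5: x=0.012, v=0.156, θ=0.019, ω=-0.194
apply F[5]=-0.275 → step 6: x=0.015, v=0.149, θ=0.015, ω=-0.178
apply F[6]=-0.406 → step 7: x=0.018, v=0.139, θ=0.012, ω=-0.160
apply F[7]=-0.466 → step 8: x=0.021, v=0.129, θ=0.009, ω=-0.142
apply F[8]=-0.486 → step 9: x=0.023, v=0.119, θ=0.006, ω=-0.124
apply F[9]=-0.482 → step 10: x=0.026, v=0.109, θ=0.004, ω=-0.108
apply F[10]=-0.466 → step 11: x=0.028, v=0.100, θ=0.002, ω=-0.093
apply F[11]=-0.444 → step 12: x=0.030, v=0.091, θ=-0.000, ω=-0.080
apply F[12]=-0.419 → step 13: x=0.031, v=0.084, θ=-0.002, ω=-0.068
apply F[13]=-0.394 → step 14: x=0.033, v=0.076, θ=-0.003, ω=-0.057
apply F[14]=-0.369 → step 15: x=0.034, v=0.069, θ=-0.004, ω=-0.048
apply F[15]=-0.346 → step 16: x=0.036, v=0.063, θ=-0.005, ω=-0.040
apply F[16]=-0.324 → step 17: x=0.037, v=0.058, θ=-0.005, ω=-0.033
apply F[17]=-0.304 → step 18: x=0.038, v=0.052, θ=-0.006, ω=-0.027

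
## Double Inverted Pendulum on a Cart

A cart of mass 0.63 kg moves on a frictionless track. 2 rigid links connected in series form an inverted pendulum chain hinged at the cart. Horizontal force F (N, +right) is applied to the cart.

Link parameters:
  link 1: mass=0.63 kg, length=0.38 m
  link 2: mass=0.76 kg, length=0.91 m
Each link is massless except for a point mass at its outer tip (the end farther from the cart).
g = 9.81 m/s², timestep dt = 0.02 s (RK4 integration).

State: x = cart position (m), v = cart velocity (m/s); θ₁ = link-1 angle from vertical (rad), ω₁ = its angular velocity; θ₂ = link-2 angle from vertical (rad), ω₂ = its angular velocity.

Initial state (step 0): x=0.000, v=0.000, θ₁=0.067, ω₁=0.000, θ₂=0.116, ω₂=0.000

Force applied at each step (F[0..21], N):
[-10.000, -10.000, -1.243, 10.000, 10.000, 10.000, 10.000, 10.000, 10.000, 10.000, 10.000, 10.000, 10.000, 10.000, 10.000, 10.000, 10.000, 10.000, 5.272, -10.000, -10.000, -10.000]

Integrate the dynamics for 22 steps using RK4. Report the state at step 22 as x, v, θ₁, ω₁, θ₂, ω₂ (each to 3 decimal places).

apply F[0]=-10.000 → step 1: x=-0.003, v=-0.344, θ₁=0.076, ω₁=0.913, θ₂=0.116, ω₂=0.019
apply F[1]=-10.000 → step 2: x=-0.014, v=-0.690, θ₁=0.104, ω₁=1.853, θ₂=0.117, ω₂=0.029
apply F[2]=-1.243 → step 3: x=-0.028, v=-0.771, θ₁=0.143, ω₁=2.132, θ₂=0.117, ω₂=0.027
apply F[3]=+10.000 → step 4: x=-0.041, v=-0.528, θ₁=0.181, ω₁=1.613, θ₂=0.118, ω₂=0.004
apply F[4]=+10.000 → step 5: x=-0.050, v=-0.304, θ₁=0.209, ω₁=1.190, θ₂=0.117, ω₂=-0.037
apply F[5]=+10.000 → step 6: x=-0.054, v=-0.095, θ₁=0.229, ω₁=0.839, θ₂=0.116, ω₂=-0.093
apply F[6]=+10.000 → step 7: x=-0.053, v=0.104, θ₁=0.243, ω₁=0.538, θ₂=0.114, ω₂=-0.161
apply F[7]=+10.000 → step 8: x=-0.049, v=0.297, θ₁=0.251, ω₁=0.269, θ₂=0.110, ω₂=-0.236
apply F[8]=+10.000 → step 9: x=-0.042, v=0.487, θ₁=0.253, ω₁=0.018, θ₂=0.104, ω₂=-0.317
apply F[9]=+10.000 → step 10: x=-0.030, v=0.678, θ₁=0.251, ω₁=-0.230, θ₂=0.097, ω₂=-0.402
apply F[10]=+10.000 → step 11: x=-0.014, v=0.872, θ₁=0.244, ω₁=-0.487, θ₂=0.088, ω₂=-0.487
apply F[11]=+10.000 → step 12: x=0.005, v=1.072, θ₁=0.232, ω₁=-0.768, θ₂=0.077, ω₂=-0.572
apply F[12]=+10.000 → step 13: x=0.028, v=1.281, θ₁=0.213, ω₁=-1.088, θ₂=0.065, ω₂=-0.653
apply F[13]=+10.000 → step 14: x=0.056, v=1.504, θ₁=0.188, ω₁=-1.466, θ₂=0.051, ω₂=-0.727
apply F[14]=+10.000 → step 15: x=0.089, v=1.745, θ₁=0.154, ω₁=-1.923, θ₂=0.036, ω₂=-0.790
apply F[15]=+10.000 → step 16: x=0.126, v=2.008, θ₁=0.110, ω₁=-2.483, θ₂=0.020, ω₂=-0.836
apply F[16]=+10.000 → step 17: x=0.169, v=2.298, θ₁=0.054, ω₁=-3.166, θ₂=0.003, ω₂=-0.863
apply F[17]=+10.000 → step 18: x=0.218, v=2.610, θ₁=-0.017, ω₁=-3.969, θ₂=-0.015, ω₂=-0.870
apply F[18]=+5.272 → step 19: x=0.272, v=2.783, θ₁=-0.101, ω₁=-4.455, θ₂=-0.032, ω₂=-0.867
apply F[19]=-10.000 → step 20: x=0.325, v=2.497, θ₁=-0.184, ω₁=-3.815, θ₂=-0.049, ω₂=-0.842
apply F[20]=-10.000 → step 21: x=0.372, v=2.246, θ₁=-0.255, ω₁=-3.352, θ₂=-0.065, ω₂=-0.787
apply F[21]=-10.000 → step 22: x=0.415, v=2.028, θ₁=-0.319, ω₁=-3.049, θ₂=-0.080, ω₂=-0.705

Answer: x=0.415, v=2.028, θ₁=-0.319, ω₁=-3.049, θ₂=-0.080, ω₂=-0.705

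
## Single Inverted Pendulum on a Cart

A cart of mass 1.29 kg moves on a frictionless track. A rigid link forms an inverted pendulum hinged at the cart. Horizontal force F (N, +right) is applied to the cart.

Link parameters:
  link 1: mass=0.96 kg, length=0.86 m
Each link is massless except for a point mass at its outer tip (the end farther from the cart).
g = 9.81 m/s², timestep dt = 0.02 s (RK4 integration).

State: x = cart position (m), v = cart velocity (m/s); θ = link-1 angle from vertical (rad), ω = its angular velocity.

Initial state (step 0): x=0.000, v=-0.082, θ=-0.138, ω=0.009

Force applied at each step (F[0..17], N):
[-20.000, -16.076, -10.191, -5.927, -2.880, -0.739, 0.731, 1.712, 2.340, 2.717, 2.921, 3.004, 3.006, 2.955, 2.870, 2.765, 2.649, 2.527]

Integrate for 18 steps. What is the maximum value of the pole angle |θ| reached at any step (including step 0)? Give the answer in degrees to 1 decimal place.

Answer: 7.9°

Derivation:
apply F[0]=-20.000 → step 1: x=-0.005, v=-0.368, θ=-0.135, ω=0.308
apply F[1]=-16.076 → step 2: x=-0.014, v=-0.596, θ=-0.126, ω=0.541
apply F[2]=-10.191 → step 3: x=-0.027, v=-0.736, θ=-0.114, ω=0.674
apply F[3]=-5.927 → step 4: x=-0.043, v=-0.812, θ=-0.100, ω=0.738
apply F[4]=-2.880 → step 5: x=-0.059, v=-0.844, θ=-0.085, ω=0.754
apply F[5]=-0.739 → step 6: x=-0.076, v=-0.845, θ=-0.070, ω=0.737
apply F[6]=+0.731 → step 7: x=-0.093, v=-0.825, θ=-0.056, ω=0.699
apply F[7]=+1.712 → step 8: x=-0.109, v=-0.791, θ=-0.042, ω=0.649
apply F[8]=+2.340 → step 9: x=-0.125, v=-0.750, θ=-0.030, ω=0.593
apply F[9]=+2.717 → step 10: x=-0.139, v=-0.704, θ=-0.019, ω=0.534
apply F[10]=+2.921 → step 11: x=-0.153, v=-0.657, θ=-0.009, ω=0.476
apply F[11]=+3.004 → step 12: x=-0.165, v=-0.610, θ=0.000, ω=0.421
apply F[12]=+3.006 → step 13: x=-0.177, v=-0.564, θ=0.008, ω=0.368
apply F[13]=+2.955 → step 14: x=-0.188, v=-0.520, θ=0.015, ω=0.320
apply F[14]=+2.870 → step 15: x=-0.198, v=-0.478, θ=0.021, ω=0.275
apply F[15]=+2.765 → step 16: x=-0.207, v=-0.438, θ=0.026, ω=0.235
apply F[16]=+2.649 → step 17: x=-0.216, v=-0.402, θ=0.030, ω=0.198
apply F[17]=+2.527 → step 18: x=-0.223, v=-0.367, θ=0.034, ω=0.165
Max |angle| over trajectory = 0.138 rad = 7.9°.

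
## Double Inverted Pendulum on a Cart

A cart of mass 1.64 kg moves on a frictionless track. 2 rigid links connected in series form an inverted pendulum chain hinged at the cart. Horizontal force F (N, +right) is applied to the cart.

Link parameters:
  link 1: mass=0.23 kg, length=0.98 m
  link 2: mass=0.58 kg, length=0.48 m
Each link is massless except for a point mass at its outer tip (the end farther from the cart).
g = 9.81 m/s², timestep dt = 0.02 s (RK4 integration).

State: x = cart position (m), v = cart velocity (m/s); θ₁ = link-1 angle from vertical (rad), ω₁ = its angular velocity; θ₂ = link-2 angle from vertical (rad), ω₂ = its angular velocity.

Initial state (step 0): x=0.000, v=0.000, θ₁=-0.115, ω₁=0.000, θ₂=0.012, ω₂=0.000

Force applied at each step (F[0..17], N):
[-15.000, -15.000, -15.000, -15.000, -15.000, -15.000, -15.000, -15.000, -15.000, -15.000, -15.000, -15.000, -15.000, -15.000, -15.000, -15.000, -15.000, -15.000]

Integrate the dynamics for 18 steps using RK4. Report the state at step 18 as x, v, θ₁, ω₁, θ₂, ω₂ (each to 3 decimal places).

apply F[0]=-15.000 → step 1: x=-0.002, v=-0.171, θ₁=-0.114, ω₁=0.084, θ₂=0.014, ω₂=0.192
apply F[1]=-15.000 → step 2: x=-0.007, v=-0.343, θ₁=-0.112, ω₁=0.168, θ₂=0.020, ω₂=0.386
apply F[2]=-15.000 → step 3: x=-0.015, v=-0.515, θ₁=-0.107, ω₁=0.252, θ₂=0.029, ω₂=0.584
apply F[3]=-15.000 → step 4: x=-0.027, v=-0.687, θ₁=-0.102, ω₁=0.336, θ₂=0.043, ω₂=0.788
apply F[4]=-15.000 → step 5: x=-0.043, v=-0.861, θ₁=-0.094, ω₁=0.420, θ₂=0.061, ω₂=0.999
apply F[5]=-15.000 → step 6: x=-0.062, v=-1.036, θ₁=-0.085, ω₁=0.505, θ₂=0.083, ω₂=1.219
apply F[6]=-15.000 → step 7: x=-0.084, v=-1.212, θ₁=-0.074, ω₁=0.592, θ₂=0.110, ω₂=1.446
apply F[7]=-15.000 → step 8: x=-0.110, v=-1.389, θ₁=-0.061, ω₁=0.681, θ₂=0.141, ω₂=1.682
apply F[8]=-15.000 → step 9: x=-0.140, v=-1.568, θ₁=-0.047, ω₁=0.775, θ₂=0.177, ω₂=1.923
apply F[9]=-15.000 → step 10: x=-0.173, v=-1.748, θ₁=-0.030, ω₁=0.874, θ₂=0.218, ω₂=2.166
apply F[10]=-15.000 → step 11: x=-0.210, v=-1.930, θ₁=-0.011, ω₁=0.984, θ₂=0.264, ω₂=2.407
apply F[11]=-15.000 → step 12: x=-0.250, v=-2.112, θ₁=0.009, ω₁=1.105, θ₂=0.314, ω₂=2.638
apply F[12]=-15.000 → step 13: x=-0.294, v=-2.296, θ₁=0.033, ω₁=1.242, θ₂=0.369, ω₂=2.852
apply F[13]=-15.000 → step 14: x=-0.342, v=-2.481, θ₁=0.059, ω₁=1.398, θ₂=0.428, ω₂=3.042
apply F[14]=-15.000 → step 15: x=-0.394, v=-2.666, θ₁=0.089, ω₁=1.576, θ₂=0.491, ω₂=3.197
apply F[15]=-15.000 → step 16: x=-0.449, v=-2.851, θ₁=0.122, ω₁=1.779, θ₂=0.556, ω₂=3.310
apply F[16]=-15.000 → step 17: x=-0.508, v=-3.035, θ₁=0.160, ω₁=2.007, θ₂=0.623, ω₂=3.373
apply F[17]=-15.000 → step 18: x=-0.570, v=-3.218, θ₁=0.203, ω₁=2.263, θ₂=0.690, ω₂=3.375

Answer: x=-0.570, v=-3.218, θ₁=0.203, ω₁=2.263, θ₂=0.690, ω₂=3.375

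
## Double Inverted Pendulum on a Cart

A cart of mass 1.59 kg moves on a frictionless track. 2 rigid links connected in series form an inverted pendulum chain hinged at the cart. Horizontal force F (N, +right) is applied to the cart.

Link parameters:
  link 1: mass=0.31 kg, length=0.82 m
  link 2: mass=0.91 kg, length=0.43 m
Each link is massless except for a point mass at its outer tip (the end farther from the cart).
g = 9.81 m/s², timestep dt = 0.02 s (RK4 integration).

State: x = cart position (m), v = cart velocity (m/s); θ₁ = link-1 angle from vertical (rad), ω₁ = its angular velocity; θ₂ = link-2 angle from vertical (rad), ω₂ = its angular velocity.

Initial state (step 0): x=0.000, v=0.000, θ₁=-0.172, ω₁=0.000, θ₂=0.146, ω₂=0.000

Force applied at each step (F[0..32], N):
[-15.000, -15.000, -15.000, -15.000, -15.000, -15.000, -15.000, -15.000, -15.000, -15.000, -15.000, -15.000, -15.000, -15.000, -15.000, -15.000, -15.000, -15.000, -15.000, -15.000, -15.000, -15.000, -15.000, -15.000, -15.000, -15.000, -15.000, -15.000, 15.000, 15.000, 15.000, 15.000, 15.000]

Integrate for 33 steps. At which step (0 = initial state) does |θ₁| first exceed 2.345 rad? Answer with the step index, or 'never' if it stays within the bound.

apply F[0]=-15.000 → step 1: x=-0.002, v=-0.166, θ₁=-0.172, ω₁=-0.024, θ₂=0.151, ω₂=0.493
apply F[1]=-15.000 → step 2: x=-0.007, v=-0.333, θ₁=-0.173, ω₁=-0.047, θ₂=0.166, ω₂=0.989
apply F[2]=-15.000 → step 3: x=-0.015, v=-0.501, θ₁=-0.174, ω₁=-0.065, θ₂=0.190, ω₂=1.485
apply F[3]=-15.000 → step 4: x=-0.027, v=-0.670, θ₁=-0.176, ω₁=-0.074, θ₂=0.225, ω₂=1.981
apply F[4]=-15.000 → step 5: x=-0.042, v=-0.841, θ₁=-0.177, ω₁=-0.069, θ₂=0.270, ω₂=2.468
apply F[5]=-15.000 → step 6: x=-0.060, v=-1.014, θ₁=-0.178, ω₁=-0.040, θ₂=0.324, ω₂=2.939
apply F[6]=-15.000 → step 7: x=-0.082, v=-1.190, θ₁=-0.178, ω₁=0.017, θ₂=0.387, ω₂=3.385
apply F[7]=-15.000 → step 8: x=-0.108, v=-1.368, θ₁=-0.177, ω₁=0.111, θ₂=0.459, ω₂=3.802
apply F[8]=-15.000 → step 9: x=-0.137, v=-1.547, θ₁=-0.174, ω₁=0.246, θ₂=0.539, ω₂=4.185
apply F[9]=-15.000 → step 10: x=-0.170, v=-1.729, θ₁=-0.167, ω₁=0.425, θ₂=0.626, ω₂=4.537
apply F[10]=-15.000 → step 11: x=-0.206, v=-1.912, θ₁=-0.156, ω₁=0.651, θ₂=0.720, ω₂=4.857
apply F[11]=-15.000 → step 12: x=-0.246, v=-2.096, θ₁=-0.141, ω₁=0.924, θ₂=0.820, ω₂=5.147
apply F[12]=-15.000 → step 13: x=-0.290, v=-2.281, θ₁=-0.119, ω₁=1.246, θ₂=0.926, ω₂=5.405
apply F[13]=-15.000 → step 14: x=-0.338, v=-2.467, θ₁=-0.090, ω₁=1.618, θ₂=1.036, ω₂=5.627
apply F[14]=-15.000 → step 15: x=-0.389, v=-2.655, θ₁=-0.054, ω₁=2.037, θ₂=1.151, ω₂=5.801
apply F[15]=-15.000 → step 16: x=-0.444, v=-2.843, θ₁=-0.009, ω₁=2.499, θ₂=1.268, ω₂=5.912
apply F[16]=-15.000 → step 17: x=-0.503, v=-3.032, θ₁=0.046, ω₁=2.996, θ₂=1.387, ω₂=5.937
apply F[17]=-15.000 → step 18: x=-0.565, v=-3.220, θ₁=0.111, ω₁=3.517, θ₂=1.505, ω₂=5.847
apply F[18]=-15.000 → step 19: x=-0.631, v=-3.406, θ₁=0.187, ω₁=4.045, θ₂=1.619, ω₂=5.610
apply F[19]=-15.000 → step 20: x=-0.701, v=-3.586, θ₁=0.273, ω₁=4.562, θ₂=1.728, ω₂=5.195
apply F[20]=-15.000 → step 21: x=-0.775, v=-3.758, θ₁=0.369, ω₁=5.051, θ₂=1.826, ω₂=4.576
apply F[21]=-15.000 → step 22: x=-0.852, v=-3.918, θ₁=0.475, ω₁=5.503, θ₂=1.909, ω₂=3.742
apply F[22]=-15.000 → step 23: x=-0.931, v=-4.061, θ₁=0.589, ω₁=5.922, θ₂=1.974, ω₂=2.690
apply F[23]=-15.000 → step 24: x=-1.014, v=-4.184, θ₁=0.712, ω₁=6.330, θ₂=2.016, ω₂=1.420
apply F[24]=-15.000 → step 25: x=-1.099, v=-4.279, θ₁=0.843, ω₁=6.773, θ₂=2.029, ω₂=-0.085
apply F[25]=-15.000 → step 26: x=-1.185, v=-4.334, θ₁=0.983, ω₁=7.326, θ₂=2.010, ω₂=-1.890
apply F[26]=-15.000 → step 27: x=-1.271, v=-4.312, θ₁=1.137, ω₁=8.117, θ₂=1.951, ω₂=-4.165
apply F[27]=-15.000 → step 28: x=-1.356, v=-4.109, θ₁=1.311, ω₁=9.341, θ₂=1.838, ω₂=-7.199
apply F[28]=+15.000 → step 29: x=-1.430, v=-3.241, θ₁=1.510, ω₁=10.557, θ₂=1.667, ω₂=-9.818
apply F[29]=+15.000 → step 30: x=-1.483, v=-2.065, θ₁=1.724, ω₁=10.605, θ₂=1.469, ω₂=-9.246
apply F[30]=+15.000 → step 31: x=-1.516, v=-1.238, θ₁=1.928, ω₁=9.767, θ₂=1.315, ω₂=-6.035
apply F[31]=+15.000 → step 32: x=-1.535, v=-0.704, θ₁=2.118, ω₁=9.277, θ₂=1.226, ω₂=-2.933
apply F[32]=+15.000 → step 33: x=-1.545, v=-0.281, θ₁=2.302, ω₁=9.142, θ₂=1.196, ω₂=-0.003
max |θ₁| = 2.302 ≤ 2.345 over all 34 states.

Answer: never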